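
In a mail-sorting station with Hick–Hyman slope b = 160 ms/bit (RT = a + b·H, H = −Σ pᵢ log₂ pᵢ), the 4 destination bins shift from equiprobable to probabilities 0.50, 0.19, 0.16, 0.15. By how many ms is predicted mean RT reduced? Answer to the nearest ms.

34 ms

Equiprobable entropy H₀ = log₂ 4 = 2.0000 bits.
Skewed entropy H = −Σ pᵢ log₂ pᵢ = 1.7888 bits.
ΔRT = b·(H₀ − H) = 160 × 0.2112 = 33.79 ms.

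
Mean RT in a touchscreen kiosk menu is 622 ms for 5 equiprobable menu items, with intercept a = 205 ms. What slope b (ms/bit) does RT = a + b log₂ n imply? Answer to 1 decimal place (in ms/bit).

179.6 ms/bit

b = (622 − 205) / log₂(5) = 417 / 2.3219 = 179.592 ms/bit.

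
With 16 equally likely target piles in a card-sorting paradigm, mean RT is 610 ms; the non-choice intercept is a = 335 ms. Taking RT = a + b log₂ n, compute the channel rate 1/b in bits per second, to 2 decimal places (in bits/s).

Choice component = 610 − 335 = 275 ms over log₂(16) = 4 bits.
b = 275 / 4 = 68.750 ms/bit, so 1/b = 14.545 bits/s.

14.55 bits/s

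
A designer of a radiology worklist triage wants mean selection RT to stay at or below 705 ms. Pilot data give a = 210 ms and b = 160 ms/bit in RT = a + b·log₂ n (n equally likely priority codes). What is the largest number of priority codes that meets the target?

8

160·log₂ n ≤ 705 − 210 = 495, giving log₂ n ≤ 3.0938 and n ≤ 8.537. The largest whole number is 8.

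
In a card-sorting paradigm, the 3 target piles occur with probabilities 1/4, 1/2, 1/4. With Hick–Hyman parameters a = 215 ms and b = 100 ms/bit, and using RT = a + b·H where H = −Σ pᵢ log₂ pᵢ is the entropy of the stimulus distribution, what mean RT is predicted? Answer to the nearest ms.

Each term −pᵢ log₂ pᵢ: 0.25·2 + 0.5·1 + 0.25·2; summed, H = 1.500 bits.
Mean RT = a + bH = 215 + 100·1.500 = 365.00 ms.

365 ms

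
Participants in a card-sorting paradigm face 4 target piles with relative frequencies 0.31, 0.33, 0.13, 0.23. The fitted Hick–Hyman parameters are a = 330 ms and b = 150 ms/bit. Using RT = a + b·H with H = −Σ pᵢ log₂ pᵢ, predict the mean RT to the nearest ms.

Entropy contributions −pᵢ log₂ pᵢ: 0.5238, 0.5278, 0.3826, 0.4877; sum H = 1.9219 bits.
RT = a + bH = 330 + 150·1.9219 = 618.29 ms.

618 ms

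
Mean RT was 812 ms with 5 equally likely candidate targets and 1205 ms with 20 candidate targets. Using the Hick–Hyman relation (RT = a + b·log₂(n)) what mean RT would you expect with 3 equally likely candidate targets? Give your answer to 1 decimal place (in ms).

667.2 ms

Solve the two-equation system in a and b:
  b = (1205 − 812) / (log₂ 20 − log₂ 5) = 393 / (4.3219 − 2.3219) = 196.500 ms/bit
  a = 812 − 196.500 × 2.3219 = 355.741 ms
Then RT(3) = 355.741 + 196.500 × log₂ 3 = 355.741 + 196.500 × 1.5850 ≈ 667.186 ms.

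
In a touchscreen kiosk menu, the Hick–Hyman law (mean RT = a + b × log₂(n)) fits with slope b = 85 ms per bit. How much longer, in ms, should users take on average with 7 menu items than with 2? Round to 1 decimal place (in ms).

153.6 ms

ΔRT = (a + b log₂ n₂) − (a + b log₂ n₁) = b·(log₂ n₂ − log₂ n₁).
log₂(7) − log₂(2) = 2.8074 − 1 = 1.8074.
ΔRT = 85 × 1.8074 = 153.625 ms.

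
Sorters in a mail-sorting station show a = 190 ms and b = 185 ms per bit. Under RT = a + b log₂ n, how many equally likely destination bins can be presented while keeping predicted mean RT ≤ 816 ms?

10

185·log₂ n ≤ 816 − 190 = 626, giving log₂ n ≤ 3.3838 and n ≤ 10.438. The largest whole number is 10.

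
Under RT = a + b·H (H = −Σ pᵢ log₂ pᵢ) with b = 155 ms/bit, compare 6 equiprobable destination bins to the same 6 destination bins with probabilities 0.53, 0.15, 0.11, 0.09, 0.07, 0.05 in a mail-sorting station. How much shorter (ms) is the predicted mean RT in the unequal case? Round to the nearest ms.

84 ms

Equiprobable entropy H₀ = log₂ 6 = 2.5850 bits.
Skewed entropy H = −Σ pᵢ log₂ pᵢ = 2.0436 bits.
ΔRT = b·(H₀ − H) = 155 × 0.5414 = 83.91 ms.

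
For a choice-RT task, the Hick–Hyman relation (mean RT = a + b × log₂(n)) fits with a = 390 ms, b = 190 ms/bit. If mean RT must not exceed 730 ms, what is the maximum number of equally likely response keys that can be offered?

3

Information budget: (730 − 390)/190 = 1.7895 bits, so n ≤ 2^1.7895 = 3.457 → at most 3.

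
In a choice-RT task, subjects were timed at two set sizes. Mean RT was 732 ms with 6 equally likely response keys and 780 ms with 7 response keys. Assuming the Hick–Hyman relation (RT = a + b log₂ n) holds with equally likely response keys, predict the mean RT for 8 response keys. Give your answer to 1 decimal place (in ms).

821.6 ms

Fit slope and intercept:
  b = (780 − 732) / (log₂ 7 − log₂ 6) = 48 / (2.8074 − 2.5850) = 215.835 ms/bit
  a = 732 − 215.835 × 2.5850 = 174.075 ms
Then RT(8) = 174.075 + 215.835 × log₂ 8 = 174.075 + 215.835 × 3 ≈ 821.579 ms.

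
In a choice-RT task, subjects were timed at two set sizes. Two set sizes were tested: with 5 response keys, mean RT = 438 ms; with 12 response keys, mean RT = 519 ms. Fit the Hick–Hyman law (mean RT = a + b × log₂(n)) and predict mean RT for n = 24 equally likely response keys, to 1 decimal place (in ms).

583.1 ms

Solve the two-equation system in a and b:
  b = (519 − 438) / (log₂ 12 − log₂ 5) = 81 / (3.5850 − 2.3219) = 64.131 ms/bit
  a = 438 − 64.131 × 2.3219 = 289.092 ms
Then RT(24) = 289.092 + 64.131 × log₂ 24 = 289.092 + 64.131 × 4.5850 ≈ 583.131 ms.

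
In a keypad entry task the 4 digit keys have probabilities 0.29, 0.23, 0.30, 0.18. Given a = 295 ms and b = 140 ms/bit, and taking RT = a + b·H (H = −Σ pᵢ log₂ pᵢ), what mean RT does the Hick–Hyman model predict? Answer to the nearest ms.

H = 0.29·log₂(1/0.29) + 0.23·log₂(1/0.23) + 0.30·log₂(1/0.30) + 0.18·log₂(1/0.18) = 1.9720 bits.
RT = 295 + 140 × 1.9720 = 571.08 ms.

571 ms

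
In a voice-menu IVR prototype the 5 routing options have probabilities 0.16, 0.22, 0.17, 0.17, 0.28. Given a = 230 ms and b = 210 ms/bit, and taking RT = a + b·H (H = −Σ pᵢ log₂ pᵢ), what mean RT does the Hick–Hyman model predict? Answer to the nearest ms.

Entropy contributions −pᵢ log₂ pᵢ: 0.4230, 0.4806, 0.4346, 0.4346, 0.5142; sum H = 2.2870 bits.
RT = a + bH = 230 + 210·2.2870 = 710.27 ms.

710 ms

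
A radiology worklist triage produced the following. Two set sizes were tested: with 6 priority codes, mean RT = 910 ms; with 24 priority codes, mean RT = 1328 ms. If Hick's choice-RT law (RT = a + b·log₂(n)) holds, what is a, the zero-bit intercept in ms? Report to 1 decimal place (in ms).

369.7 ms

Slope: b = (1328 − 910) / (log₂ 24 − log₂ 6) = 418/2.0000 = 209.000 ms/bit.
a = RT₁ − b·log₂ n₁ = 910 − 209.000 × 2.5850 = 369.743 ms.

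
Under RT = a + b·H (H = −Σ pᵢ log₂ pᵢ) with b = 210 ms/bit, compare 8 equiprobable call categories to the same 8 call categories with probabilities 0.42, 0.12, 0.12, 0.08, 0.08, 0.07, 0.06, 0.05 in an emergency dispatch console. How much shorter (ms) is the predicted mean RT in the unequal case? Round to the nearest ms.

90 ms

Equiprobable entropy H₀ = log₂ 8 = 3.0000 bits.
Skewed entropy H = −Σ pᵢ log₂ pᵢ = 2.5710 bits.
ΔRT = b·(H₀ − H) = 210 × 0.4290 = 90.09 ms.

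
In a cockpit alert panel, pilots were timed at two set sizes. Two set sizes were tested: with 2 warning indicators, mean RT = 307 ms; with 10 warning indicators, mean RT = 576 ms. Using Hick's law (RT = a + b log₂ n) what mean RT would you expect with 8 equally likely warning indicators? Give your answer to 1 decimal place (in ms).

538.7 ms

Solve the two-equation system in a and b:
  b = (576 − 307) / (log₂ 10 − log₂ 2) = 269 / (3.3219 − 1) = 115.852 ms/bit
  a = 307 − 115.852 × 1 = 191.148 ms
Then RT(8) = 191.148 + 115.852 × log₂ 8 = 191.148 + 115.852 × 3 ≈ 538.704 ms.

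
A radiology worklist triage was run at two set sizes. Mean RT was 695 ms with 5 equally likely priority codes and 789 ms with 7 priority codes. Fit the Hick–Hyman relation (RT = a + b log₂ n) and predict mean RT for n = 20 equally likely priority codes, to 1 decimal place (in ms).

With log₂ n on the abscissa the relation is linear; from the two conditions:
  b = (789 − 695) / (log₂ 7 − log₂ 5) = 94 / (2.8074 − 2.3219) = 193.644 ms/bit
  a = 695 − 193.644 × 2.3219 = 245.373 ms
Then RT(20) = 245.373 + 193.644 × log₂ 20 = 245.373 + 193.644 × 4.3219 ≈ 1082.288 ms.

1082.3 ms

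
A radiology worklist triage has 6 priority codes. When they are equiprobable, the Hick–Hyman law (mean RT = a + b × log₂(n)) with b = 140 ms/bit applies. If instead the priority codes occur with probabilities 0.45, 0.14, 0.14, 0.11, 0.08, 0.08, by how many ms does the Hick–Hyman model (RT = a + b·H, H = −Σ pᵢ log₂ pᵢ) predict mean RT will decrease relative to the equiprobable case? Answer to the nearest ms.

47 ms

The RT saving is b·ΔH. Equiprobable H₀ = log₂(6) = 2.5850 bits; with the given probabilities H = 2.2459 bits.
b·(H₀ − H) = 140 × (2.5850 − 2.2459) = 47.47 ms.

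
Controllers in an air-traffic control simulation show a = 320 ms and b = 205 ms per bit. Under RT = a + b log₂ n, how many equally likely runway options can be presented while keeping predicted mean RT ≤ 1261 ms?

24

205·log₂ n ≤ 1261 − 320 = 941, giving log₂ n ≤ 4.5902 and n ≤ 24.088. The largest whole number is 24.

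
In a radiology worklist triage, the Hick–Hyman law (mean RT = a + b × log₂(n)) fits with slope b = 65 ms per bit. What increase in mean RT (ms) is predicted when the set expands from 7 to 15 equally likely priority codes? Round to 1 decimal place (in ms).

71.5 ms

The intercept a cancels: ΔRT = b·(log₂ n₂ − log₂ n₁) = b·log₂(n₂/n₁).
log₂(15) − log₂(7) = 3.9069 − 2.8074 = 1.0995.
ΔRT = 65 × 1.0995 = 71.470 ms.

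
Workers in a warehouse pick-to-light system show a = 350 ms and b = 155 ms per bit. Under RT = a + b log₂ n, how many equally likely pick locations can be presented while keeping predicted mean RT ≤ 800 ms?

155·log₂ n ≤ 800 − 350 = 450, giving log₂ n ≤ 2.9032 and n ≤ 7.481. The largest whole number is 7.

7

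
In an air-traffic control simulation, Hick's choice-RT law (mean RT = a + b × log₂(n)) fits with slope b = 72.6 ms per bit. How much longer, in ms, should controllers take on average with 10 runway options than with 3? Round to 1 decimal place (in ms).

The intercept a cancels: ΔRT = b·(log₂ n₂ − log₂ n₁) = b·log₂(n₂/n₁).
log₂(10) − log₂(3) = 3.3219 − 1.5850 = 1.7370.
ΔRT = 72.6 × 1.7370 = 126.104 ms.

126.1 ms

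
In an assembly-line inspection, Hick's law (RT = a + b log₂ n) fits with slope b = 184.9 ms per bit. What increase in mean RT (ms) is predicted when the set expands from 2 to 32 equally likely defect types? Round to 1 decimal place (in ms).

The intercept a cancels: ΔRT = b·(log₂ n₂ − log₂ n₁) = b·log₂(n₂/n₁).
log₂(32) − log₂(2) = log₂(32/2) = log₂(16) = 4.
ΔRT = 184.9 × 4.0000 = 739.600 ms.

739.6 ms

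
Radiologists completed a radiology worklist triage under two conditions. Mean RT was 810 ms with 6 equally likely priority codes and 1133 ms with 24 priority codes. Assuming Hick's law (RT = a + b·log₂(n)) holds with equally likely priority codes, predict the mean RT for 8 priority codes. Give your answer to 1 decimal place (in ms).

With log₂ n on the abscissa the relation is linear; from the two conditions:
  b = (1133 − 810) / (log₂ 24 − log₂ 6) = 323 / (4.5850 − 2.5850) = 161.500 ms/bit
  a = 810 − 161.500 × 2.5850 = 392.529 ms
Then RT(8) = 392.529 + 161.500 × log₂ 8 = 392.529 + 161.500 × 3 ≈ 877.029 ms.

877.0 ms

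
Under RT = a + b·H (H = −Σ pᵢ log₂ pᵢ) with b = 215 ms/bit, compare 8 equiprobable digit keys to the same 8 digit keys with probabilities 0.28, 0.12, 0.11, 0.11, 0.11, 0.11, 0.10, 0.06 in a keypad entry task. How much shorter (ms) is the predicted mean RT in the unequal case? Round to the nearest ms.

The RT saving is b·ΔH. Equiprobable H₀ = log₂(8) = 3.0000 bits; with the given probabilities H = 2.8582 bits.
b·(H₀ − H) = 215 × (3.0000 − 2.8582) = 30.50 ms.

30 ms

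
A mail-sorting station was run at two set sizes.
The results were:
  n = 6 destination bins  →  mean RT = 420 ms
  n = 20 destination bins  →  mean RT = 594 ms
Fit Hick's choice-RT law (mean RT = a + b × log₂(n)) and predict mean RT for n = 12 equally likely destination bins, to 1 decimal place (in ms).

With log₂ n on the abscissa the relation is linear; from the two conditions:
  b = (594 − 420) / (log₂ 20 − log₂ 6) = 174 / (4.3219 − 2.5850) = 100.175 ms/bit
  a = 420 − 100.175 × 2.5850 = 161.052 ms
Then RT(12) = 161.052 + 100.175 × log₂ 12 = 161.052 + 100.175 × 3.5850 ≈ 520.175 ms.

520.2 ms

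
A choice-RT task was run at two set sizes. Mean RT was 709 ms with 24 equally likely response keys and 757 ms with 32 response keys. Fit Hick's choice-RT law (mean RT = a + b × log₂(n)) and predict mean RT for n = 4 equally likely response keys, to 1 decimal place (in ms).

410.0 ms

Fit slope and intercept:
  b = (757 − 709) / (log₂ 32 − log₂ 24) = 48 / (5 − 4.5850) = 115.652 ms/bit
  a = 709 − 115.652 × 4.5850 = 178.739 ms
Then RT(4) = 178.739 + 115.652 × log₂ 4 = 178.739 + 115.652 × 2 ≈ 410.043 ms.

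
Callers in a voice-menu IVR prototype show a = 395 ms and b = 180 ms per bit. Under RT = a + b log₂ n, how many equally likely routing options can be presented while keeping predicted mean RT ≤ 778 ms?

4

Information budget: (778 − 395)/180 = 2.1278 bits, so n ≤ 2^2.1278 = 4.370 → at most 4.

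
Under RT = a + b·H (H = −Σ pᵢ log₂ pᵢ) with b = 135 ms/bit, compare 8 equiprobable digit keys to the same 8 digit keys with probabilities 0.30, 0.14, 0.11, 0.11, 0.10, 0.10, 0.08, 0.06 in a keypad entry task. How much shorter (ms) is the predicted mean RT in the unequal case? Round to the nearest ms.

The RT saving is b·ΔH. Equiprobable H₀ = log₂(8) = 3.0000 bits; with the given probabilities H = 2.8182 bits.
b·(H₀ − H) = 135 × (3.0000 − 2.8182) = 24.54 ms.

25 ms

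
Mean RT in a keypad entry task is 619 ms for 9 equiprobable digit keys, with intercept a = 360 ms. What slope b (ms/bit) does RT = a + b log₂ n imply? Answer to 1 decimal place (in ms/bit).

9 alternatives carry log₂ 9 = 3.1699 bits; the choice cost is 619 − 360 = 259 ms, so b = 259/3.1699 = 81.705 ms/bit.

81.7 ms/bit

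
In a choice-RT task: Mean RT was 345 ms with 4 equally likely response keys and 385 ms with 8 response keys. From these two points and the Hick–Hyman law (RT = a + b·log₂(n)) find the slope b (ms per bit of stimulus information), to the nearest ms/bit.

40 ms/bit

The slope on a log₂ axis is (385 − 345) / (3 − 2) = 40 ms/bit.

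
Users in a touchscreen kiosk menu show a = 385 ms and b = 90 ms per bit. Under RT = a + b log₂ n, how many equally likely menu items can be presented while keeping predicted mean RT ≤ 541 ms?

Information budget: (541 − 385)/90 = 1.7333 bits, so n ≤ 2^1.7333 = 3.325 → at most 3.

3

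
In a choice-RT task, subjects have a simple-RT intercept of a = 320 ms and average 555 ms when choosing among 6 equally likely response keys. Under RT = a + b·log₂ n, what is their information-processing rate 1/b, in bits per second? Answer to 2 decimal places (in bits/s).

11.00 bits/s

Choice component = 555 − 320 = 235 ms over log₂(6) = 2.5850 bits.
b = 235 / 2.5850 = 90.910 ms/bit, so 1/b = 11.000 bits/s.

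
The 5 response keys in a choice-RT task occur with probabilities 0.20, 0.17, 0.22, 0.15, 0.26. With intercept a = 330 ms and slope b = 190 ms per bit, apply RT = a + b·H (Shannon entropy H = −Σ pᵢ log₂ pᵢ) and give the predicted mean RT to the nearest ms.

766 ms

H = 0.20·log₂(1/0.20) + 0.17·log₂(1/0.17) + 0.22·log₂(1/0.22) + 0.15·log₂(1/0.15) + 0.26·log₂(1/0.26) = 2.2954 bits.
RT = 330 + 190 × 2.2954 = 766.12 ms.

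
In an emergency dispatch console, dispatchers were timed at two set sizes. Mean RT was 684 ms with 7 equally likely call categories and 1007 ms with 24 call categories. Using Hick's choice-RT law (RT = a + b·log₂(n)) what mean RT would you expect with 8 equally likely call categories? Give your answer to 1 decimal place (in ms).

RT is linear in log₂ n, so two points fix the line:
  b = (1007 − 684) / (log₂ 24 − log₂ 7) = 323 / (4.5850 − 2.8074) = 181.705 ms/bit
  a = 684 − 181.705 × 2.8074 = 173.890 ms
Then RT(8) = 173.890 + 181.705 × log₂ 8 = 173.890 + 181.705 × 3 ≈ 719.005 ms.

719.0 ms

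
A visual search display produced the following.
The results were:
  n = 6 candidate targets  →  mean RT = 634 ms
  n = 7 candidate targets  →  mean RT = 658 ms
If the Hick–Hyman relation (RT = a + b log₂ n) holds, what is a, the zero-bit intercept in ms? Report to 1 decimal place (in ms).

Slope: b = (658 − 634) / (log₂ 7 − log₂ 6) = 24/0.2224 = 107.917 ms/bit.
Intercept: a = 634 − 107.917·log₂(6) = 355.038 ms.

355.0 ms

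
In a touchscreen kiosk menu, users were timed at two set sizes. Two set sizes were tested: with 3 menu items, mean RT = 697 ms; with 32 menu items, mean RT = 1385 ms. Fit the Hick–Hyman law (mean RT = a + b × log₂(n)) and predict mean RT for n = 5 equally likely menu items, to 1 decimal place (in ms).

Fit slope and intercept:
  b = (1385 − 697) / (log₂ 32 − log₂ 3) = 688 / (5 − 1.5850) = 201.462 ms/bit
  a = 697 − 201.462 × 1.5850 = 377.690 ms
Then RT(5) = 377.690 + 201.462 × log₂ 5 = 377.690 + 201.462 × 2.3219 ≈ 845.471 ms.

845.5 ms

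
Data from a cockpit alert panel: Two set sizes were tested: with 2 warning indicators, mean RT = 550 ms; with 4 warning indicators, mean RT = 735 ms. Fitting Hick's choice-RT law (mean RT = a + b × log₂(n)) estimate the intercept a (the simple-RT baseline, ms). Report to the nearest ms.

365 ms

Slope: b = (735 − 550) / (log₂ 4 − log₂ 2) = 185/1.0000 = 185 ms/bit.
Intercept: a = 550 − 185·log₂(2) = 365.000 ms.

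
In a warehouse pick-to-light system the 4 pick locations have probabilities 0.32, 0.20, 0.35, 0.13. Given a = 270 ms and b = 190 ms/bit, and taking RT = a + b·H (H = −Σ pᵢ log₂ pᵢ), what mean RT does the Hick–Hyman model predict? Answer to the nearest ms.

Entropy contributions −pᵢ log₂ pᵢ: 0.5260, 0.4644, 0.5301, 0.3826; sum H = 1.9032 bits.
RT = a + bH = 270 + 190·1.9032 = 631.60 ms.

632 ms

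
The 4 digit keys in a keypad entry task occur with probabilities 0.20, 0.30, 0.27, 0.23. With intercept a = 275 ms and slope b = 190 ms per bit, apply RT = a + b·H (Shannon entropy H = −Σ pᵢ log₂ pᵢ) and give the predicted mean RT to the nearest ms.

652 ms

Entropy contributions −pᵢ log₂ pᵢ: 0.4644, 0.5211, 0.5100, 0.4877; sum H = 1.9832 bits.
RT = a + bH = 275 + 190·1.9832 = 651.80 ms.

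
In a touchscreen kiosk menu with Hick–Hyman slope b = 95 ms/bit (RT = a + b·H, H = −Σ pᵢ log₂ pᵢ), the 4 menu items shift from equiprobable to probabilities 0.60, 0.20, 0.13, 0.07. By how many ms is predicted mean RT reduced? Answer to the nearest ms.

42 ms

Equiprobable entropy H₀ = log₂ 4 = 2.0000 bits.
Skewed entropy H = −Σ pᵢ log₂ pᵢ = 1.5578 bits.
ΔRT = b·(H₀ − H) = 95 × 0.4422 = 42.01 ms.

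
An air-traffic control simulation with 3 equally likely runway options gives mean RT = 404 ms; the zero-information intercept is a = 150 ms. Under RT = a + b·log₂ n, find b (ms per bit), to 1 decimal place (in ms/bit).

160.3 ms/bit

log₂(3) = 1.5850 bits.
b = (RT − a)/log₂ n = (404 − 150) / 1.5850 = 160.256 ms/bit.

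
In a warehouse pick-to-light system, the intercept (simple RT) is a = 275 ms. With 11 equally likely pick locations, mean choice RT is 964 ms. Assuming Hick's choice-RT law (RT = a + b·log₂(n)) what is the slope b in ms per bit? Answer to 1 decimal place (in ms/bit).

log₂(11) = 3.4594 bits.
b = (RT − a)/log₂ n = (964 − 275) / 3.4594 = 199.166 ms/bit.

199.2 ms/bit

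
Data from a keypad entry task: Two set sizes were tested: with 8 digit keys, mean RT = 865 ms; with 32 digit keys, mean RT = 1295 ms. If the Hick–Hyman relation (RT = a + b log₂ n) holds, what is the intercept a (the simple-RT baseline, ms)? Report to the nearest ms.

220 ms

b = (RT₂ − RT₁)/(log₂ n₂ − log₂ n₁) = (1295 − 865)/(5 − 3) = 215 ms/bit.
Intercept: a = 865 − 215·log₂(8) = 220.000 ms.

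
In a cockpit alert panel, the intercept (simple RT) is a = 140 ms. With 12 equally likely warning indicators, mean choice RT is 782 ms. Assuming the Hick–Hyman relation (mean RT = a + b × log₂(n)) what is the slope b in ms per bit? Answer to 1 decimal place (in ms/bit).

179.1 ms/bit

b = (782 − 140) / log₂(12) = 642 / 3.5850 = 179.081 ms/bit.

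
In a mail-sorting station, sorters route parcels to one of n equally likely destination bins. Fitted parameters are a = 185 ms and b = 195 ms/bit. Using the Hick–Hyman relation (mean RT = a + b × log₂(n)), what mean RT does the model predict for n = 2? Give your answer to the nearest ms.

log₂(2) = 1 bits, so RT = 185 + 195 × 1 ≈ 380.000 ms.

380 ms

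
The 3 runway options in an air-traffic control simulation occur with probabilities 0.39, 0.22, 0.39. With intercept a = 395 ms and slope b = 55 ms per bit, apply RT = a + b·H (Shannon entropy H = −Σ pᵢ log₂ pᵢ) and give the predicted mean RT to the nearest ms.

Entropy contributions −pᵢ log₂ pᵢ: 0.5298, 0.4806, 0.5298; sum H = 1.5402 bits.
RT = a + bH = 395 + 55·1.5402 = 479.71 ms.

480 ms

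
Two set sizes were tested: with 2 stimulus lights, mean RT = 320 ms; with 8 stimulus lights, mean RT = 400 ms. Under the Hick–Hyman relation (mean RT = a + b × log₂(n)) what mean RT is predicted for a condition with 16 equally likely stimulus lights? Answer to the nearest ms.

440 ms

With log₂ n on the abscissa the relation is linear; from the two conditions:
  b = (400 − 320) / (log₂ 8 − log₂ 2) = 80 / (3 − 1) = 40 ms/bit
  a = 320 − 40 × 1 = 280 ms
Then RT(16) = 280 + 40 × log₂ 16 = 280 + 40 × 4 ≈ 440.000 ms.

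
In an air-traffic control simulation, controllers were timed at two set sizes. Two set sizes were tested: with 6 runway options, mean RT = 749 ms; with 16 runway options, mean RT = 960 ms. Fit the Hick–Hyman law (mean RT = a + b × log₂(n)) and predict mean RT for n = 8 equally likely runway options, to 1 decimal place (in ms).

810.9 ms

Fit slope and intercept:
  b = (960 − 749) / (log₂ 16 − log₂ 6) = 211 / (4 − 2.5850) = 149.113 ms/bit
  a = 749 − 149.113 × 2.5850 = 363.549 ms
Then RT(8) = 363.549 + 149.113 × log₂ 8 = 363.549 + 149.113 × 3 ≈ 810.887 ms.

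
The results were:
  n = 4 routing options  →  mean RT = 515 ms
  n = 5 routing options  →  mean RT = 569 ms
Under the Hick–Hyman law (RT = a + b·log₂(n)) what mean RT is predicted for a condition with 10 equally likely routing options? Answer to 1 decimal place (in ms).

Fit slope and intercept:
  b = (569 − 515) / (log₂ 5 − log₂ 4) = 54 / (2.3219 − 2) = 167.739 ms/bit
  a = 515 − 167.739 × 2 = 179.521 ms
Then RT(10) = 179.521 + 167.739 × log₂ 10 = 179.521 + 167.739 × 3.3219 ≈ 736.739 ms.

736.7 ms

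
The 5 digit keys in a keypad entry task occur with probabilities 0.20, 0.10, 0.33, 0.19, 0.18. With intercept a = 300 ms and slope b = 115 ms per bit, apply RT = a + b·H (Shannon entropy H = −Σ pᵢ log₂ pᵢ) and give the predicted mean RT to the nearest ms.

556 ms

Entropy contributions −pᵢ log₂ pᵢ: 0.4644, 0.3322, 0.5278, 0.4552, 0.4453; sum H = 2.2249 bits.
RT = a + bH = 300 + 115·2.2249 = 555.87 ms.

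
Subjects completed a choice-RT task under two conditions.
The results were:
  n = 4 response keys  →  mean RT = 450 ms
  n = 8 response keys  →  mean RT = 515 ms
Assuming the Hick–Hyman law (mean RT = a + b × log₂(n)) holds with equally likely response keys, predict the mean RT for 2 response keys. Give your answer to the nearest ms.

Fit slope and intercept:
  b = (515 − 450) / (log₂ 8 − log₂ 4) = 65 / (3 − 2) = 65 ms/bit
  a = 450 − 65 × 2 = 320 ms
Then RT(2) = 320 + 65 × log₂ 2 = 320 + 65 × 1 ≈ 385.000 ms.

385 ms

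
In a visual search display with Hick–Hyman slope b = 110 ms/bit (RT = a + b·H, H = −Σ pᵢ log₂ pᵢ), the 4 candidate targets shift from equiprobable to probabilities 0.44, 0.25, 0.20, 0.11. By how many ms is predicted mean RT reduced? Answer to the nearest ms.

Equiprobable entropy H₀ = log₂ 4 = 2.0000 bits.
Skewed entropy H = −Σ pᵢ log₂ pᵢ = 1.8358 bits.
ΔRT = b·(H₀ − H) = 110 × 0.1642 = 18.06 ms.

18 ms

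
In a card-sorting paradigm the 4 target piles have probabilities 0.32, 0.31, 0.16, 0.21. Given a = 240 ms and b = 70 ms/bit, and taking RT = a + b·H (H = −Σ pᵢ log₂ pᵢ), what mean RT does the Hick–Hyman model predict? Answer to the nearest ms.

376 ms

Entropy contributions −pᵢ log₂ pᵢ: 0.5260, 0.5238, 0.4230, 0.4728; sum H = 1.9457 bits.
RT = a + bH = 240 + 70·1.9457 = 376.20 ms.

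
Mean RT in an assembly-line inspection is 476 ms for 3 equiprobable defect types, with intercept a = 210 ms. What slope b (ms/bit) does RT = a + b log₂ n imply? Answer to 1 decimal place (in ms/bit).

3 alternatives carry log₂ 3 = 1.5850 bits; the choice cost is 476 − 210 = 266 ms, so b = 266/1.5850 = 167.827 ms/bit.

167.8 ms/bit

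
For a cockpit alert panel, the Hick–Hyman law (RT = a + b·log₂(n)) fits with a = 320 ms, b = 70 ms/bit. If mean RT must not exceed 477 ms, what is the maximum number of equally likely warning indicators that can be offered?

Set 320 + 70·log₂ n ≤ 477 → log₂ n ≤ (477 − 320)/70 = 2.2429.
So n ≤ 2^2.2429 = 4.733; the largest integer n is 4.

4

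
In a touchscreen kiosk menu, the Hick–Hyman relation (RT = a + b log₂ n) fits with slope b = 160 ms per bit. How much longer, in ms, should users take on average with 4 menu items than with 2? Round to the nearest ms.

The intercept a cancels: ΔRT = b·(log₂ n₂ − log₂ n₁) = b·log₂(n₂/n₁).
log₂(4) − log₂(2) = log₂(4/2) = log₂(2) = 1.
ΔRT = 160 × 1.0000 = 160.000 ms.

160 ms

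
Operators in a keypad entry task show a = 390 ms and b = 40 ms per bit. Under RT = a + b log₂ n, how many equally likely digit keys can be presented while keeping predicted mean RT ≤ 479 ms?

4

Information budget: (479 − 390)/40 = 2.2250 bits, so n ≤ 2^2.2250 = 4.675 → at most 4.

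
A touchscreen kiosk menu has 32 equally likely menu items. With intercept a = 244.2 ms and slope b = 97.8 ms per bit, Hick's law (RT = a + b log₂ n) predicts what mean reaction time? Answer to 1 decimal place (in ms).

733.2 ms

log₂(32) = 5 bits, so RT = 244.2 + 97.8 × 5 ≈ 733.200 ms.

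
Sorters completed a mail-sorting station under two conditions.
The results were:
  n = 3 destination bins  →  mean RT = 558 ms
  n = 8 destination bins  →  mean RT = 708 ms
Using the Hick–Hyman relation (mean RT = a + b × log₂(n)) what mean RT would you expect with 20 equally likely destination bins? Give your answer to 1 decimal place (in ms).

With log₂ n on the abscissa the relation is linear; from the two conditions:
  b = (708 − 558) / (log₂ 8 − log₂ 3) = 150 / (3 − 1.5850) = 106.004 ms/bit
  a = 558 − 106.004 × 1.5850 = 389.987 ms
Then RT(20) = 389.987 + 106.004 × log₂ 20 = 389.987 + 106.004 × 4.3219 ≈ 848.130 ms.

848.1 ms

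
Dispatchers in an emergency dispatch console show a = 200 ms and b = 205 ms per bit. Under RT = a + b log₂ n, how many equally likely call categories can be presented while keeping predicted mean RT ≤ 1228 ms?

Set 200 + 205·log₂ n ≤ 1228 → log₂ n ≤ (1228 − 200)/205 = 5.0146.
So n ≤ 2^5.0146 = 32.326; the largest integer n is 32.

32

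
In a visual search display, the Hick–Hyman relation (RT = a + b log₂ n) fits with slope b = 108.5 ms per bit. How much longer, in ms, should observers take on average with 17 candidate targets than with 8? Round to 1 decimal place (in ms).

Only the slope matters, since a is common to both: ΔRT = b·log₂(n₂/n₁).
log₂(17) − log₂(8) = 4.0875 − 3 = 1.0875.
ΔRT = 108.5 × 1.0875 = 117.990 ms.

118.0 ms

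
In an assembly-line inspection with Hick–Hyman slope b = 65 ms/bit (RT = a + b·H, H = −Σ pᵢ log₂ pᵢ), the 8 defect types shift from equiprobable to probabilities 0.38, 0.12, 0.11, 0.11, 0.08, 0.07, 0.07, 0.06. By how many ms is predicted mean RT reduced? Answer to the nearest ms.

21 ms

Equiprobable entropy H₀ = log₂ 8 = 3.0000 bits.
Skewed entropy H = −Σ pᵢ log₂ pᵢ = 2.6702 bits.
ΔRT = b·(H₀ − H) = 65 × 0.3298 = 21.43 ms.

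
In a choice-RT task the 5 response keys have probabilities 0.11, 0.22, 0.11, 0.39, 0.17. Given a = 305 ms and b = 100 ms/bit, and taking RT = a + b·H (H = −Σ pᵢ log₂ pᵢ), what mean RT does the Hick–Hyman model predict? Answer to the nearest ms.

H = 0.11·log₂(1/0.11) + 0.22·log₂(1/0.22) + 0.11·log₂(1/0.11) + 0.39·log₂(1/0.39) + 0.17·log₂(1/0.17) = 2.1455 bits.
RT = 305 + 100 × 2.1455 = 519.55 ms.

520 ms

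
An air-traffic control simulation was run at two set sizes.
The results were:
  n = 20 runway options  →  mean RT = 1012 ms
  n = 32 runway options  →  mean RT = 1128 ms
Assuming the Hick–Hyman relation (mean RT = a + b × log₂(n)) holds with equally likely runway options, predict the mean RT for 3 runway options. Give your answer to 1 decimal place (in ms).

Fit slope and intercept:
  b = (1128 − 1012) / (log₂ 32 − log₂ 20) = 116 / (5 − 4.3219) = 171.073 ms/bit
  a = 1012 − 171.073 × 4.3219 = 272.633 ms
Then RT(3) = 272.633 + 171.073 × log₂ 3 = 272.633 + 171.073 × 1.5850 ≈ 543.778 ms.

543.8 ms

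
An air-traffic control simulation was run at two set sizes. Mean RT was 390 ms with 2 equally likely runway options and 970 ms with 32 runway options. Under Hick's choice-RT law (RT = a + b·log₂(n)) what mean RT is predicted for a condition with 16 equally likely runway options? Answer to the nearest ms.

With log₂ n on the abscissa the relation is linear; from the two conditions:
  b = (970 − 390) / (log₂ 32 − log₂ 2) = 580 / (5 − 1) = 145 ms/bit
  a = 390 − 145 × 1 = 245 ms
Then RT(16) = 245 + 145 × log₂ 16 = 245 + 145 × 4 ≈ 825.000 ms.

825 ms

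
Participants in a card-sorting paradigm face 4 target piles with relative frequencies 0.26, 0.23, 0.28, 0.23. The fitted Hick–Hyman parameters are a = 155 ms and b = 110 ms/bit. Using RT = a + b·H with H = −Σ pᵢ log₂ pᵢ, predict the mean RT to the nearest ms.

374 ms

Entropy contributions −pᵢ log₂ pᵢ: 0.5053, 0.4877, 0.5142, 0.4877; sum H = 1.9948 bits.
RT = a + bH = 155 + 110·1.9948 = 374.43 ms.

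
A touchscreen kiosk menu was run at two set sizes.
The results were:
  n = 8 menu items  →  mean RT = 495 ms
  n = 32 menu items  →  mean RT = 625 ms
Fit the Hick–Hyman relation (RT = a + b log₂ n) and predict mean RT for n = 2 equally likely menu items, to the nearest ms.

Solve the two-equation system in a and b:
  b = (625 − 495) / (log₂ 32 − log₂ 8) = 130 / (5 − 3) = 65 ms/bit
  a = 495 − 65 × 3 = 300 ms
Then RT(2) = 300 + 65 × log₂ 2 = 300 + 65 × 1 ≈ 365.000 ms.

365 ms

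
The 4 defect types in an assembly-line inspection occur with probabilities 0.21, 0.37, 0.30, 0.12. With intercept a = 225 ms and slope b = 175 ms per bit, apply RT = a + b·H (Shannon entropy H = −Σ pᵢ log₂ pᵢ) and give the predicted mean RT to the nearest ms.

556 ms

H = 0.21·log₂(1/0.21) + 0.37·log₂(1/0.37) + 0.30·log₂(1/0.30) + 0.12·log₂(1/0.12) = 1.8917 bits.
RT = 225 + 175 × 1.8917 = 556.05 ms.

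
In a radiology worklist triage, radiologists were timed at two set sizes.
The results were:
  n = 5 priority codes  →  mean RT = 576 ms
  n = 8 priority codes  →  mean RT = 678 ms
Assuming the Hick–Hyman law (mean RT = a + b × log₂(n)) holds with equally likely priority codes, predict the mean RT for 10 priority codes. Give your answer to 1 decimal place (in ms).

726.4 ms

Fit slope and intercept:
  b = (678 − 576) / (log₂ 8 − log₂ 5) = 102 / (3 − 2.3219) = 150.427 ms/bit
  a = 576 − 150.427 × 2.3219 = 226.720 ms
Then RT(10) = 226.720 + 150.427 × log₂ 10 = 226.720 + 150.427 × 3.3219 ≈ 726.427 ms.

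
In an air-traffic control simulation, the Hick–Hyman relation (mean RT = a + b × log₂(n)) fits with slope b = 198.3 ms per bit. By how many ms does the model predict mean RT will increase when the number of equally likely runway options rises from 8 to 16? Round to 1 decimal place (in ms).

Only the slope matters, since a is common to both: ΔRT = b·log₂(n₂/n₁).
log₂(16) − log₂(8) = log₂(16/8) = log₂(2) = 1.
ΔRT = 198.3 × 1.0000 = 198.300 ms.

198.3 ms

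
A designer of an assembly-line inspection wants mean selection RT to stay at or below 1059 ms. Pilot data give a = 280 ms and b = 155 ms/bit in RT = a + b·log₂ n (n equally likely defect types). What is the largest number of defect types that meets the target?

Set 280 + 155·log₂ n ≤ 1059 → log₂ n ≤ (1059 − 280)/155 = 5.0258.
So n ≤ 2^5.0258 = 32.578; the largest integer n is 32.

32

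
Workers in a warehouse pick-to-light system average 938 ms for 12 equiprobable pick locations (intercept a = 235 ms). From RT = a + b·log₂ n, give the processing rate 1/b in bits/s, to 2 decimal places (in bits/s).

b = (938 − 235)/log₂ 12 = 703/3.5850 = 196.097 ms per bit = 0.19610 s/bit; the reciprocal is 5.100 bits/s.

5.10 bits/s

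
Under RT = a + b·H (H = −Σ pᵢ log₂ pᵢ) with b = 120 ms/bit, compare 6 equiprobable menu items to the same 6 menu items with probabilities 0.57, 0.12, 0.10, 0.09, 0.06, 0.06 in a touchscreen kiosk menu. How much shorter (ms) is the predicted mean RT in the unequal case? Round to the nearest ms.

75 ms

Equiprobable entropy H₀ = log₂ 6 = 2.5850 bits.
Skewed entropy H = −Σ pᵢ log₂ pᵢ = 1.9612 bits.
ΔRT = b·(H₀ − H) = 120 × 0.6237 = 74.85 ms.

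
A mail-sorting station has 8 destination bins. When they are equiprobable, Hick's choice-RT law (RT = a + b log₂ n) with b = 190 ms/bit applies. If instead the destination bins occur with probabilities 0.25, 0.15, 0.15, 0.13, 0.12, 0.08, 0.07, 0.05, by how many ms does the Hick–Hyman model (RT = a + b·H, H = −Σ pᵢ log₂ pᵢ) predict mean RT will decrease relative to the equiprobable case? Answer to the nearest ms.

29 ms

The RT saving is b·ΔH. Equiprobable H₀ = log₂(8) = 3.0000 bits; with the given probabilities H = 2.8470 bits.
b·(H₀ − H) = 190 × (3.0000 − 2.8470) = 29.08 ms.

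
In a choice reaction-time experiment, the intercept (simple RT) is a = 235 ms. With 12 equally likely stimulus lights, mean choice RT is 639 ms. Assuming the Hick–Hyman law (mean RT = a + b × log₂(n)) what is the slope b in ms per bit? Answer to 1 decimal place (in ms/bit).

112.7 ms/bit

b = (639 − 235) / log₂(12) = 404 / 3.5850 = 112.693 ms/bit.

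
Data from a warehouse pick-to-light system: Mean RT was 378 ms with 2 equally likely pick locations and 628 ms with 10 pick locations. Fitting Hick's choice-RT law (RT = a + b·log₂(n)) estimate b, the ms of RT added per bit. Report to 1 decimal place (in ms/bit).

Slope: b = (628 − 378) / (log₂ 10 − log₂ 2) = 250/2.3219 = 107.669 ms/bit.

107.7 ms/bit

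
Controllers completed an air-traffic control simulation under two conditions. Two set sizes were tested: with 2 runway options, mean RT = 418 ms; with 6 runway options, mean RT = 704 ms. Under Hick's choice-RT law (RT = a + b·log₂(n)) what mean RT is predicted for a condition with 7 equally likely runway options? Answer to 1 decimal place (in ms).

Solve the two-equation system in a and b:
  b = (704 − 418) / (log₂ 6 − log₂ 2) = 286 / (2.5850 − 1) = 180.446 ms/bit
  a = 418 − 180.446 × 1 = 237.554 ms
Then RT(7) = 237.554 + 180.446 × log₂ 7 = 237.554 + 180.446 × 2.8074 ≈ 744.130 ms.

744.1 ms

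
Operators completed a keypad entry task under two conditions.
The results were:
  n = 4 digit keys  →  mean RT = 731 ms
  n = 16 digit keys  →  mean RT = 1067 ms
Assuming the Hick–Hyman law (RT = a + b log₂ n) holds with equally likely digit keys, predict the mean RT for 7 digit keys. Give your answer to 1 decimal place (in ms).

Fit slope and intercept:
  b = (1067 − 731) / (log₂ 16 − log₂ 4) = 336 / (4 − 2) = 168.000 ms/bit
  a = 731 − 168.000 × 2 = 395.000 ms
Then RT(7) = 395.000 + 168.000 × log₂ 7 = 395.000 + 168.000 × 2.8074 ≈ 866.636 ms.

866.6 ms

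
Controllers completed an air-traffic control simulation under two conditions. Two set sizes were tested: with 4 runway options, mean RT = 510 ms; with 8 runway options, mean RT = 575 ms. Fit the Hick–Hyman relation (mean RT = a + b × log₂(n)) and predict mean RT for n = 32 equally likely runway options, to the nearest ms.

Fit slope and intercept:
  b = (575 − 510) / (log₂ 8 − log₂ 4) = 65 / (3 − 2) = 65 ms/bit
  a = 510 − 65 × 2 = 380 ms
Then RT(32) = 380 + 65 × log₂ 32 = 380 + 65 × 5 ≈ 705.000 ms.

705 ms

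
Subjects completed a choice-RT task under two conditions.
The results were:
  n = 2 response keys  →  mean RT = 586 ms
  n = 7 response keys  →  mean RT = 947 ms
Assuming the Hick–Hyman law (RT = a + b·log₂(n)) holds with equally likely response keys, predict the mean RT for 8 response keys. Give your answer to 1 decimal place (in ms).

Solve the two-equation system in a and b:
  b = (947 − 586) / (log₂ 7 − log₂ 2) = 361 / (2.8074 − 1) = 199.739 ms/bit
  a = 586 − 199.739 × 1 = 386.261 ms
Then RT(8) = 386.261 + 199.739 × log₂ 8 = 386.261 + 199.739 × 3 ≈ 985.479 ms.

985.5 ms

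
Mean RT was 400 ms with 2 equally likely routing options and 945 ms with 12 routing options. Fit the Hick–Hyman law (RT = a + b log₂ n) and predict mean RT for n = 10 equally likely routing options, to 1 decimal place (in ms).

889.5 ms

Fit slope and intercept:
  b = (945 − 400) / (log₂ 12 − log₂ 2) = 545 / (3.5850 − 1) = 210.835 ms/bit
  a = 400 − 210.835 × 1 = 189.165 ms
Then RT(10) = 189.165 + 210.835 × log₂ 10 = 189.165 + 210.835 × 3.3219 ≈ 889.543 ms.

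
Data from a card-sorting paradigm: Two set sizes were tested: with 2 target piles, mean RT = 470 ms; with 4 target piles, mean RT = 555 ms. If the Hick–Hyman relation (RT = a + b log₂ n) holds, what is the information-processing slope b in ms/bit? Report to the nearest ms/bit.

85 ms/bit

Slope: b = (555 − 470) / (log₂ 4 − log₂ 2) = 85/1.0000 = 85 ms/bit.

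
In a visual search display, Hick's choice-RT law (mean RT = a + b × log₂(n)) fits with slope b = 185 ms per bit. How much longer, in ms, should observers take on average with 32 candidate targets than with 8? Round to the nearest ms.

The intercept a cancels: ΔRT = b·(log₂ n₂ − log₂ n₁) = b·log₂(n₂/n₁).
log₂(32) − log₂(8) = log₂(32/8) = log₂(4) = 2.
ΔRT = 185 × 2.0000 = 370.000 ms.

370 ms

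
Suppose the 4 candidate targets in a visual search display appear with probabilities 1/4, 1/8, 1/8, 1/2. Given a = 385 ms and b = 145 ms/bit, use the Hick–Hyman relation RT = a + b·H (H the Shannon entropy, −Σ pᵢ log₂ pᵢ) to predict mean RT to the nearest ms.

H = −Σ pᵢ log₂ pᵢ = 0.25·2 + 0.125·3 + 0.125·3 + 0.5·1 = 1.750 bits.
RT = 385 + 145 × 1.750 = 638.75 ms.

639 ms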